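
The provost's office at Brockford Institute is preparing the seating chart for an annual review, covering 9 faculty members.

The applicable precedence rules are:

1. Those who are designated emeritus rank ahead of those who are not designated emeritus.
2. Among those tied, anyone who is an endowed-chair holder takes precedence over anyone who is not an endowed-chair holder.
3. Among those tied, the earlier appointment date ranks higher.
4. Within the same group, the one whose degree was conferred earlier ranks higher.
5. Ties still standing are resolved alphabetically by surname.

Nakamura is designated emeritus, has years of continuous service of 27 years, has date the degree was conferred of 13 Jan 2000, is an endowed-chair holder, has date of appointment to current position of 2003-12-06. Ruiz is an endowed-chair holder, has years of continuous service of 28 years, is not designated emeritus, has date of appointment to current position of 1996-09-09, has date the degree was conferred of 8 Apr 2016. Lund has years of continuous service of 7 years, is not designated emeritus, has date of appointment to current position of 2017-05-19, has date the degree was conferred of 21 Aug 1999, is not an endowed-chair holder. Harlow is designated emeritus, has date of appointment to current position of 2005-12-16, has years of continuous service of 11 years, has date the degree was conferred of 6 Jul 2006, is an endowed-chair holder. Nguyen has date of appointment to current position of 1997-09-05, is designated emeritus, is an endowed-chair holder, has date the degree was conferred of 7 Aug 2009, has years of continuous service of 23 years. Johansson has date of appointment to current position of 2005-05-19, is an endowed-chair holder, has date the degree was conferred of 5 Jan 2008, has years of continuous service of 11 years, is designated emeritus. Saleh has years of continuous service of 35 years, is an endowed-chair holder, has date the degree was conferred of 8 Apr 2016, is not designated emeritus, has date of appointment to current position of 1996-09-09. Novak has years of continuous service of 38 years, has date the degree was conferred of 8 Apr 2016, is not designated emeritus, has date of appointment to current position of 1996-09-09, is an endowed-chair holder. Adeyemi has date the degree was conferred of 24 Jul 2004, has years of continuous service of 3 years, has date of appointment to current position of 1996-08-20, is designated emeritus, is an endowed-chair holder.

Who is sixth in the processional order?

Novak

By the first rule: Adeyemi, Nguyen, Nakamura, Johansson and Harlow (each designated emeritus); then Novak, Ruiz, Saleh and Lund (each not designated emeritus).
Adeyemi, Nguyen, Nakamura, Johansson and Harlow are each an endowed-chair holder, so the next rule applies.
Among Adeyemi, Nguyen, Nakamura, Johansson and Harlow, by date of appointment to current position (earlier first): Adeyemi (1996-08-20) before Nguyen (1997-09-05) before Nakamura (2003-12-06) before Johansson (2005-05-19) before Harlow (2005-12-16).
Among Novak, Ruiz, Saleh and Lund, an endowed-chair holder before not an endowed-chair holder: Novak, Ruiz and Saleh (an endowed-chair holder) before Lund (not an endowed-chair holder).
Novak, Ruiz and Saleh all have date of appointment to current position 1996-09-09, so the next rule applies.
Novak, Ruiz and Saleh all have date the degree was conferred 8 Apr 2016, so the next rule applies.
Among Novak, Ruiz and Saleh, alphabetically by surname: Novak before Ruiz before Saleh.
Order: Adeyemi, Nguyen, Nakamura, Johansson, Harlow, Novak, Ruiz, Saleh, Lund.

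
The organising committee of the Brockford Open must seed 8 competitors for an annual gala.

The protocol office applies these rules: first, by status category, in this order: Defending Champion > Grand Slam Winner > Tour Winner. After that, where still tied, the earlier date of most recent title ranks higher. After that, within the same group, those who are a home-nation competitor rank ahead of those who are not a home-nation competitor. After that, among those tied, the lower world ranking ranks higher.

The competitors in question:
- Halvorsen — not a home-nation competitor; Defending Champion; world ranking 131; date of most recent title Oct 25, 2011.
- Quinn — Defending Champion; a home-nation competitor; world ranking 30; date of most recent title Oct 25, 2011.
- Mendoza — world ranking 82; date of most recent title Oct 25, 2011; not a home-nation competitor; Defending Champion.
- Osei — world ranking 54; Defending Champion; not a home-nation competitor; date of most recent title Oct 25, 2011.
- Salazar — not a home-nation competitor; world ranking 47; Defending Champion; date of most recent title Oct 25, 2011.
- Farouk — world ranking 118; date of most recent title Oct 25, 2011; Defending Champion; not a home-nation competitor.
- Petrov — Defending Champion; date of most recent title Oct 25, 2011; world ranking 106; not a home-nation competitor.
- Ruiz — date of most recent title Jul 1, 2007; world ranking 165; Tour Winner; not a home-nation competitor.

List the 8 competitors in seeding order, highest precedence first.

Quinn, Salazar, Osei, Mendoza, Petrov, Farouk, Halvorsen, Ruiz

By status category: Quinn, Salazar, Osei, Mendoza, Petrov, Farouk and Halvorsen (Defending Champion); then Ruiz (Tour Winner).
Quinn, Salazar, Osei, Mendoza, Petrov, Farouk and Halvorsen all have date of most recent title Oct 25, 2011, so the next rule applies.
Among Quinn, Salazar, Osei, Mendoza, Petrov, Farouk and Halvorsen, a home-nation competitor before not a home-nation competitor: Quinn (a home-nation competitor) before Salazar, Osei, Mendoza, Petrov, Farouk and Halvorsen (not a home-nation competitor).
Among Salazar, Osei, Mendoza, Petrov, Farouk and Halvorsen, by world ranking (lower first): Salazar (47) before Osei (54) before Mendoza (82) before Petrov (106) before Farouk (118) before Halvorsen (131).
Full order: Quinn, Salazar, Osei, Mendoza, Petrov, Farouk, Halvorsen, Ruiz.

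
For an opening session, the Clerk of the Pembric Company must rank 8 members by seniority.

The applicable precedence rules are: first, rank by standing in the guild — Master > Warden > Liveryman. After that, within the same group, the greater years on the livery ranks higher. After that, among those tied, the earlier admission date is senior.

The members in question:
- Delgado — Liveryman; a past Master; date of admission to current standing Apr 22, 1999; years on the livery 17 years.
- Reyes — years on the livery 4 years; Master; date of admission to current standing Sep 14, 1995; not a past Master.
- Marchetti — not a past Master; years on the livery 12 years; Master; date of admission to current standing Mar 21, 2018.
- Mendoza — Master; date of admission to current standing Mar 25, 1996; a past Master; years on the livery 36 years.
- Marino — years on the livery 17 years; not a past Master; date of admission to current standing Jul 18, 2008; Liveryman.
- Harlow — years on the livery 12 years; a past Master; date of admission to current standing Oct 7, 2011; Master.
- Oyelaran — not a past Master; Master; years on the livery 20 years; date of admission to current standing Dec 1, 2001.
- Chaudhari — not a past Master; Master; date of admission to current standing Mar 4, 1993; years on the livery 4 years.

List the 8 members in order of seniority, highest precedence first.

Mendoza, Oyelaran, Harlow, Marchetti, Chaudhari, Reyes, Delgado, Marino

By standing in the guild: Mendoza, Oyelaran, Harlow, Marchetti, Chaudhari and Reyes (Master); then Delgado and Marino (Liveryman).
Among Mendoza, Oyelaran, Harlow, Marchetti, Chaudhari and Reyes, by years on the livery (higher first): Mendoza (36 years) before Oyelaran (20 years) before Harlow and Marchetti (12 years) before Chaudhari and Reyes (4 years).
Among Harlow and Marchetti, by date of admission to current standing (earlier first): Harlow (Oct 7, 2011) before Marchetti (Mar 21, 2018).
Among Chaudhari and Reyes, by date of admission to current standing (earlier first): Chaudhari (Mar 4, 1993) before Reyes (Sep 14, 1995).
Delgado and Marino both have years on the livery 17 years, so the next rule applies.
Among Delgado and Marino, by date of admission to current standing (earlier first): Delgado (Apr 22, 1999) before Marino (Jul 18, 2008).
Full order: Mendoza, Oyelaran, Harlow, Marchetti, Chaudhari, Reyes, Delgado, Marino.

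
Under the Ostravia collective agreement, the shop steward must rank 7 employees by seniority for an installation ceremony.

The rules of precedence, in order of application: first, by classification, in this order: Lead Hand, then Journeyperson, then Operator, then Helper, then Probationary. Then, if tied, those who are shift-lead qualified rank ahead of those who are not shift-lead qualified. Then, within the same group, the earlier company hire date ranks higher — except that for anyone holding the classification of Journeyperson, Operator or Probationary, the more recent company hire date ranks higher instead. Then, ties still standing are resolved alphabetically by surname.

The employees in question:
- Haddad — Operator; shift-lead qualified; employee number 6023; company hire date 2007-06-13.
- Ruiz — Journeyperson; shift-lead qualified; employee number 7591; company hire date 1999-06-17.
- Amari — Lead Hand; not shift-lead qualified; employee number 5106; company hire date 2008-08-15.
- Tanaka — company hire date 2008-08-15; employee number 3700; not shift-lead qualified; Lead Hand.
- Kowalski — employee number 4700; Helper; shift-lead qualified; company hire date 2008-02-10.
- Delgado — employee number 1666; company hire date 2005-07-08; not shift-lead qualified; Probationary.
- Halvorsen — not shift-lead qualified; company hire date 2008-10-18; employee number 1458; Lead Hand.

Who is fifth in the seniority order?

Haddad

By classification: Amari, Tanaka and Halvorsen (Lead Hand); then Ruiz (Journeyperson); then Haddad (Operator); then Kowalski (Helper); then Delgado (Probationary).
Amari, Tanaka and Halvorsen are each not shift-lead qualified, so the next rule applies.
Among Amari, Tanaka and Halvorsen, by company hire date (earlier first): Amari and Tanaka (2008-08-15) before Halvorsen (2008-10-18).
Among Amari and Tanaka, alphabetically by surname: Amari before Tanaka.
Order: Amari, Tanaka, Halvorsen, Ruiz, Haddad, Kowalski, Delgado.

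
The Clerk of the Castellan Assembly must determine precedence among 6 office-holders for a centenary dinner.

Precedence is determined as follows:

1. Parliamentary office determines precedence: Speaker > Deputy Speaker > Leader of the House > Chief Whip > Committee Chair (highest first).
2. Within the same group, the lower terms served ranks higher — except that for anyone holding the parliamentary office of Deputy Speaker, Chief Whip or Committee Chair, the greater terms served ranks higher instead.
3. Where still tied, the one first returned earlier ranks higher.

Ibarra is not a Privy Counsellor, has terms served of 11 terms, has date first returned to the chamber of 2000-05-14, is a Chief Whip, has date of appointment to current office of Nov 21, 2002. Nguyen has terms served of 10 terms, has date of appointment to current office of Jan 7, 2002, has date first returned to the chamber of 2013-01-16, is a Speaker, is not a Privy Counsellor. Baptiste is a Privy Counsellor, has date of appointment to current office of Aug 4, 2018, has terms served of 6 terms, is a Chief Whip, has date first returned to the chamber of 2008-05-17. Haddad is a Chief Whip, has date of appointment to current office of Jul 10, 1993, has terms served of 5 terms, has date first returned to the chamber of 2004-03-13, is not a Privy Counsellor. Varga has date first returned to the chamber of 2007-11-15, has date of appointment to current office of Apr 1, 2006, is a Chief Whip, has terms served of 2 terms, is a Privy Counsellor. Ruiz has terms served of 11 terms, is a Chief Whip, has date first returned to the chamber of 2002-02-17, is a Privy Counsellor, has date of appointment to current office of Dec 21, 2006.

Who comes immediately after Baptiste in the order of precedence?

Haddad

By parliamentary office: Nguyen (Speaker); then Ibarra, Ruiz, Baptiste, Haddad and Varga (Chief Whip).
Among Ibarra, Ruiz, Baptiste, Haddad and Varga, by terms served (higher first) (reversed rule for this group): Ibarra and Ruiz (11 terms) before Baptiste (6 terms) before Haddad (5 terms) before Varga (2 terms).
Among Ibarra and Ruiz, by date first returned to the chamber (earlier first): Ibarra (2000-05-14) before Ruiz (2002-02-17).
Order: Nguyen, Ibarra, Ruiz, Baptiste, Haddad, Varga.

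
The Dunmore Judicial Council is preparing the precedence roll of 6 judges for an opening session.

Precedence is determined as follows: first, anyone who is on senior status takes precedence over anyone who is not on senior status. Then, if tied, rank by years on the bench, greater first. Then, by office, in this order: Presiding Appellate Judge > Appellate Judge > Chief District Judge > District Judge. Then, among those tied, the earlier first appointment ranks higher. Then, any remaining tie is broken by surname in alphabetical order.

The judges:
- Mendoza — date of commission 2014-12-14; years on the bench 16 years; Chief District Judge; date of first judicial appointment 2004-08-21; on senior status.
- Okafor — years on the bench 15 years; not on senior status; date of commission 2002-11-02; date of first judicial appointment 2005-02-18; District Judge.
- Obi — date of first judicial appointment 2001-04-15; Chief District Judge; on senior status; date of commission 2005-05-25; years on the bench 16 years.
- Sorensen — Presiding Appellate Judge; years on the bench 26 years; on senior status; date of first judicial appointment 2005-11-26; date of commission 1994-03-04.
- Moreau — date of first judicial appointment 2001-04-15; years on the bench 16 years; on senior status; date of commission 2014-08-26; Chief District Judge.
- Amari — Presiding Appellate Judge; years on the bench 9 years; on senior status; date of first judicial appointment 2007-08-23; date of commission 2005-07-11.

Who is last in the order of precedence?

By the first rule: Sorensen, Moreau, Obi, Mendoza and Amari (each on senior status); then Okafor (not on senior status).
Among Sorensen, Moreau, Obi, Mendoza and Amari, by years on the bench (higher first): Sorensen (26 years) before Moreau, Obi and Mendoza (16 years) before Amari (9 years).
Moreau, Obi and Mendoza are each Chief District Judge, so the next rule applies.
Among Moreau, Obi and Mendoza, by date of first judicial appointment (earlier first): Moreau and Obi (2001-04-15) before Mendoza (2004-08-21).
Among Moreau and Obi, alphabetically by surname: Moreau before Obi.
Order: Sorensen, Moreau, Obi, Mendoza, Amari, Okafor.

Okafor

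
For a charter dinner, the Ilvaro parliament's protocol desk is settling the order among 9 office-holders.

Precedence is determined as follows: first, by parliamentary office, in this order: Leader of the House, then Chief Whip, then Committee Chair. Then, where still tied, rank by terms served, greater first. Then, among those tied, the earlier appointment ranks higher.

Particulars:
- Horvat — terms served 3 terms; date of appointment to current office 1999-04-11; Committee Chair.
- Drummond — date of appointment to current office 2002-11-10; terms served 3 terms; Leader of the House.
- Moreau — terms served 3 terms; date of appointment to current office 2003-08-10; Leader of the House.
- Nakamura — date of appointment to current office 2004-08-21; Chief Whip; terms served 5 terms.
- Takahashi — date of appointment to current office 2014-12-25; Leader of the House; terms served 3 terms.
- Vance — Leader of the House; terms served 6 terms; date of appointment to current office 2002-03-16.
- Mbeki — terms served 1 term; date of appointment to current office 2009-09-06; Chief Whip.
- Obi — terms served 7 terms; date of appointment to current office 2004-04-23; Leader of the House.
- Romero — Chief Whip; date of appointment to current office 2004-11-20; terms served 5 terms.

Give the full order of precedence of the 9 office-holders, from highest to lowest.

Obi, Vance, Drummond, Moreau, Takahashi, Nakamura, Romero, Mbeki, Horvat

By parliamentary office: Obi, Vance, Drummond, Moreau and Takahashi (Leader of the House); then Nakamura, Romero and Mbeki (Chief Whip); then Horvat (Committee Chair).
Among Obi, Vance, Drummond, Moreau and Takahashi, by terms served (higher first): Obi (7 terms) before Vance (6 terms) before Drummond, Moreau and Takahashi (3 terms).
Among Drummond, Moreau and Takahashi, by date of appointment to current office (earlier first): Drummond (2002-11-10) before Moreau (2003-08-10) before Takahashi (2014-12-25).
Among Nakamura, Romero and Mbeki, by terms served (higher first): Nakamura and Romero (5 terms) before Mbeki (1 term).
Among Nakamura and Romero, by date of appointment to current office (earlier first): Nakamura (2004-08-21) before Romero (2004-11-20).
Full order: Obi, Vance, Drummond, Moreau, Takahashi, Nakamura, Romero, Mbeki, Horvat.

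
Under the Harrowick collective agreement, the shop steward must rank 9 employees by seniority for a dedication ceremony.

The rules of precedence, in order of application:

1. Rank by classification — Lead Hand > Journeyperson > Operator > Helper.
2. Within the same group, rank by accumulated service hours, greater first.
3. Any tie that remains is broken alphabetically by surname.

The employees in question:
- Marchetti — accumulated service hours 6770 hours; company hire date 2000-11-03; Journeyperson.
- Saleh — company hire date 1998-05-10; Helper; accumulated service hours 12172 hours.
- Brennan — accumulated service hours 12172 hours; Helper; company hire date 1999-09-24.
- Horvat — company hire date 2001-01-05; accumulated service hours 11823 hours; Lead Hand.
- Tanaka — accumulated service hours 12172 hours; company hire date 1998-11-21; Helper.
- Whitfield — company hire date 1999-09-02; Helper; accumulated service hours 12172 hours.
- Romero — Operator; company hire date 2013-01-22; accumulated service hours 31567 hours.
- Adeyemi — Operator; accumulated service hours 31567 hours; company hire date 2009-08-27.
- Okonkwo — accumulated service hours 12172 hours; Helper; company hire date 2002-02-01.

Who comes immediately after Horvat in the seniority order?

By classification: Horvat (Lead Hand); then Marchetti (Journeyperson); then Adeyemi and Romero (Operator); then Brennan, Okonkwo, Saleh, Tanaka and Whitfield (Helper).
Adeyemi and Romero both have accumulated service hours 31567 hours, so the next rule applies.
Among Adeyemi and Romero, alphabetically by surname: Adeyemi before Romero.
Brennan, Okonkwo, Saleh, Tanaka and Whitfield all have accumulated service hours 12172 hours, so the next rule applies.
Among Brennan, Okonkwo, Saleh, Tanaka and Whitfield, alphabetically by surname: Brennan before Okonkwo before Saleh before Tanaka before Whitfield.
Order: Horvat, Marchetti, Adeyemi, Romero, Brennan, Okonkwo, Saleh, Tanaka, Whitfield.

Marchetti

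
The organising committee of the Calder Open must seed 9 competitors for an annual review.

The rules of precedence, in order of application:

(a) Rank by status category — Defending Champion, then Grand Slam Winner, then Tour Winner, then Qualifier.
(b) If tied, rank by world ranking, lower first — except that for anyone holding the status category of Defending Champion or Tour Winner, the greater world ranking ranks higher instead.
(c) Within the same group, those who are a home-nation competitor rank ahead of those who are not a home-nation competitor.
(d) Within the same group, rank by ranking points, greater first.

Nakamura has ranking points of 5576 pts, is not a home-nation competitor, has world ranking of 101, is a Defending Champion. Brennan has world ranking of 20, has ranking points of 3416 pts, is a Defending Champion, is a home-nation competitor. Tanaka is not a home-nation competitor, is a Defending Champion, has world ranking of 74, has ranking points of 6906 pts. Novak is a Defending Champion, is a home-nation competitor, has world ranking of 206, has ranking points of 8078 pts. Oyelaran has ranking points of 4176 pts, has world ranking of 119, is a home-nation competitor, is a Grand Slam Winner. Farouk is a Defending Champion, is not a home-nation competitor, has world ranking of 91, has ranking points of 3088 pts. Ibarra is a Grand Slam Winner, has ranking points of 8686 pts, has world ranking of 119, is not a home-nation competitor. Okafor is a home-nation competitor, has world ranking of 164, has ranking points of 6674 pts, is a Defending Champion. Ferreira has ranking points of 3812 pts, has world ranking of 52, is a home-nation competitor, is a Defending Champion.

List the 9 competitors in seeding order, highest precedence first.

By status category: Novak, Okafor, Nakamura, Farouk, Tanaka, Ferreira and Brennan (Defending Champion); then Oyelaran and Ibarra (Grand Slam Winner).
Among Novak, Okafor, Nakamura, Farouk, Tanaka, Ferreira and Brennan, by world ranking (higher first) (reversed rule for this group): Novak (206) before Okafor (164) before Nakamura (101) before Farouk (91) before Tanaka (74) before Ferreira (52) before Brennan (20).
Oyelaran and Ibarra both have world ranking 119, so the next rule applies.
Among Oyelaran and Ibarra, a home-nation competitor before not a home-nation competitor: Oyelaran (a home-nation competitor) before Ibarra (not a home-nation competitor).
Full order: Novak, Okafor, Nakamura, Farouk, Tanaka, Ferreira, Brennan, Oyelaran, Ibarra.

Novak, Okafor, Nakamura, Farouk, Tanaka, Ferreira, Brennan, Oyelaran, Ibarra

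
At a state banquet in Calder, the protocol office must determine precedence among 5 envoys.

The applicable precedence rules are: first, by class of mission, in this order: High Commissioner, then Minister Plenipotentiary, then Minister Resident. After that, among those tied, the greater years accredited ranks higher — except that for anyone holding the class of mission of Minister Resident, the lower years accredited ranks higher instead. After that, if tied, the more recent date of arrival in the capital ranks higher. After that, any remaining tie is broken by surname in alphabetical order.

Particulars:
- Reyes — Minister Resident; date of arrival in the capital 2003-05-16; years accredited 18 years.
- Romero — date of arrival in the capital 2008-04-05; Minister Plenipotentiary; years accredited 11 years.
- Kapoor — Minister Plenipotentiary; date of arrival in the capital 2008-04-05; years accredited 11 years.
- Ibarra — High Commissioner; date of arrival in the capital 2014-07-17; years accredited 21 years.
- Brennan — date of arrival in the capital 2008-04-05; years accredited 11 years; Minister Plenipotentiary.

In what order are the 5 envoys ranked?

By class of mission: Ibarra (High Commissioner); then Brennan, Kapoor and Romero (Minister Plenipotentiary); then Reyes (Minister Resident).
Brennan, Kapoor and Romero all have years accredited 11 years, so the next rule applies.
Brennan, Kapoor and Romero all have date of arrival in the capital 2008-04-05, so the next rule applies.
Among Brennan, Kapoor and Romero, alphabetically by surname: Brennan before Kapoor before Romero.
Full order: Ibarra, Brennan, Kapoor, Romero, Reyes.

Ibarra, Brennan, Kapoor, Romero, Reyes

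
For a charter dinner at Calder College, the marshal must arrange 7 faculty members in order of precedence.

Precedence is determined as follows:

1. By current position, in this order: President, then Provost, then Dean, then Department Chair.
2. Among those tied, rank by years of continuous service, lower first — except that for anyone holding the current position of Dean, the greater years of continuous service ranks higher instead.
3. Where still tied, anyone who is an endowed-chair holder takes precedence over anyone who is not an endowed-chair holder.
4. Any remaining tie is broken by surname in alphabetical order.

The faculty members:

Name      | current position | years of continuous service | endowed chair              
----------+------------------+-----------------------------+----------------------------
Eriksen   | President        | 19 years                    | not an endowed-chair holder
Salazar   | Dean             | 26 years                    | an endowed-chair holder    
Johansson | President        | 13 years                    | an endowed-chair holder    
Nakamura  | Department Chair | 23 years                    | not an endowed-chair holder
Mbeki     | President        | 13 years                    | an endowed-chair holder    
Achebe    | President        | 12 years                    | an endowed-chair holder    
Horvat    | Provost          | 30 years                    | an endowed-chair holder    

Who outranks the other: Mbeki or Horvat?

By current position: Achebe, Johansson, Mbeki and Eriksen (President); then Horvat (Provost); then Salazar (Dean); then Nakamura (Department Chair).
Among Achebe, Johansson, Mbeki and Eriksen, by years of continuous service (lower first): Achebe (12 years) before Johansson and Mbeki (13 years) before Eriksen (19 years).
Johansson and Mbeki are each an endowed-chair holder, so the next rule applies.
Among Johansson and Mbeki, alphabetically by surname: Johansson before Mbeki.
So Mbeki takes precedence.

Mbeki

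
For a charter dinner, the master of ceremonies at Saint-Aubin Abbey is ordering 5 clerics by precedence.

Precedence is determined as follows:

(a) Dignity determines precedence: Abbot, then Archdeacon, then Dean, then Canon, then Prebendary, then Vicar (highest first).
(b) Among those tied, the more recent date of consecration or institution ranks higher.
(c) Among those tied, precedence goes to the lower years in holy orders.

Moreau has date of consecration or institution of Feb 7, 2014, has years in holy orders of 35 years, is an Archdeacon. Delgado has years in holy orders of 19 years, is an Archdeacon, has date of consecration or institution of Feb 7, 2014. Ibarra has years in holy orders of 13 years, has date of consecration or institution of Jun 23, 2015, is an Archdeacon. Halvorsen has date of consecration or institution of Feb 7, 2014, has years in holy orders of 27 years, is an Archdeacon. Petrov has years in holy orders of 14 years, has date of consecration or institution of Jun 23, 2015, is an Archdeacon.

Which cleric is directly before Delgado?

By dignity: Ibarra, Petrov, Delgado, Halvorsen and Moreau (Archdeacon).
Among Ibarra, Petrov, Delgado, Halvorsen and Moreau, by date of consecration or institution (later first): Ibarra and Petrov (Jun 23, 2015) before Delgado, Halvorsen and Moreau (Feb 7, 2014).
Among Ibarra and Petrov, by years in holy orders (lower first): Ibarra (13 years) before Petrov (14 years).
Among Delgado, Halvorsen and Moreau, by years in holy orders (lower first): Delgado (19 years) before Halvorsen (27 years) before Moreau (35 years).
Order: Ibarra, Petrov, Delgado, Halvorsen, Moreau.

Petrov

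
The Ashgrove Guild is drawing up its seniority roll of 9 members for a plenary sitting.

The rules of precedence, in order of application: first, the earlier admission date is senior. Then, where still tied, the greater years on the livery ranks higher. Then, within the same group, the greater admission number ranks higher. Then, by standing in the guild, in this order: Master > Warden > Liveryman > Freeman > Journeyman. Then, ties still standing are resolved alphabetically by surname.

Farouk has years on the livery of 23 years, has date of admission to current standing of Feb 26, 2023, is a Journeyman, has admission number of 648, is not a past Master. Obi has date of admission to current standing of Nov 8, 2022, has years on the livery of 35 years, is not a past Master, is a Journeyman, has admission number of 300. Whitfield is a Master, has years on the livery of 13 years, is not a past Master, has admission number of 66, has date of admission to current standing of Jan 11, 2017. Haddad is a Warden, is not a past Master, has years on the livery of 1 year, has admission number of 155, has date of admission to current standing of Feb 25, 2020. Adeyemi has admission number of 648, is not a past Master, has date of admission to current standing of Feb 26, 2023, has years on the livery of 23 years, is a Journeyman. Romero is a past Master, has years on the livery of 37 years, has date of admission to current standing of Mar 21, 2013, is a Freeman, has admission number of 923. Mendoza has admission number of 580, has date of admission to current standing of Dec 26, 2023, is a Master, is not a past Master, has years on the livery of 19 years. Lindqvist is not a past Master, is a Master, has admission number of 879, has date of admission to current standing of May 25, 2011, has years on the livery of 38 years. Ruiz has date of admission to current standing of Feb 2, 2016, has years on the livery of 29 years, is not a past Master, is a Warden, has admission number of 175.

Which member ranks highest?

By date of admission to current standing (earlier first): Lindqvist (May 25, 2011); then Romero (Mar 21, 2013); then Ruiz (Feb 2, 2016); then Whitfield (Jan 11, 2017); then Haddad (Feb 25, 2020); then Obi (Nov 8, 2022); then Adeyemi and Farouk (both Feb 26, 2023); then Mendoza (Dec 26, 2023).
Adeyemi and Farouk both have years on the livery 23 years, so the next rule applies.
Adeyemi and Farouk both have admission number 648, so the next rule applies.
Adeyemi and Farouk are each Journeyman, so the next rule applies.
Among Adeyemi and Farouk, alphabetically by surname: Adeyemi before Farouk.
Order: Lindqvist, Romero, Ruiz, Whitfield, Haddad, Obi, Adeyemi, Farouk, Mendoza.

Lindqvist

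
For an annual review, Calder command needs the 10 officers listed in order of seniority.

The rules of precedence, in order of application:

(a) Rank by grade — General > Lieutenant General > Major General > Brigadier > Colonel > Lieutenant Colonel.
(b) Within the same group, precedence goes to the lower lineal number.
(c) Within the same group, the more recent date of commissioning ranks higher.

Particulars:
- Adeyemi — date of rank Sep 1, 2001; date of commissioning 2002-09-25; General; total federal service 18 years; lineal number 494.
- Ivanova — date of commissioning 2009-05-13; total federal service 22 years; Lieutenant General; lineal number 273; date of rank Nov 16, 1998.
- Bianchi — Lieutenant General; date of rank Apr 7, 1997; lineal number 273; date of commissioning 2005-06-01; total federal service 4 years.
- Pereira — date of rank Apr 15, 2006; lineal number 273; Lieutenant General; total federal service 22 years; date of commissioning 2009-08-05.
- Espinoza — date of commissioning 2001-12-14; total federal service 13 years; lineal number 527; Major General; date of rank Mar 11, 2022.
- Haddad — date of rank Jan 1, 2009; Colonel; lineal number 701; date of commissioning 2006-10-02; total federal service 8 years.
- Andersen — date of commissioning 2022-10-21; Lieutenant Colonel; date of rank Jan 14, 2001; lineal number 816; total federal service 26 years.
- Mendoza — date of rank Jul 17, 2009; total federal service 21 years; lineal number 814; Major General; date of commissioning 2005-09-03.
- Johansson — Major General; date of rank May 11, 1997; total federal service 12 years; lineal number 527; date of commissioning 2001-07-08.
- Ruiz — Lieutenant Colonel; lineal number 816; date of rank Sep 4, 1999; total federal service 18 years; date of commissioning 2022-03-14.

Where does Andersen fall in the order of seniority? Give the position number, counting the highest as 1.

By grade: Adeyemi (General); then Pereira, Ivanova and Bianchi (Lieutenant General); then Espinoza, Johansson and Mendoza (Major General); then Haddad (Colonel); then Andersen and Ruiz (Lieutenant Colonel).
Pereira, Ivanova and Bianchi all have lineal number 273, so the next rule applies.
Among Pereira, Ivanova and Bianchi, by date of commissioning (later first): Pereira (2009-08-05) before Ivanova (2009-05-13) before Bianchi (2005-06-01).
Among Espinoza, Johansson and Mendoza, by lineal number (lower first): Espinoza and Johansson (527) before Mendoza (814).
Among Espinoza and Johansson, by date of commissioning (later first): Espinoza (2001-12-14) before Johansson (2001-07-08).
Andersen and Ruiz both have lineal number 816, so the next rule applies.
Among Andersen and Ruiz, by date of commissioning (later first): Andersen (2022-10-21) before Ruiz (2022-03-14).
Order: Adeyemi, Pereira, Ivanova, Bianchi, Espinoza, Johansson, Mendoza, Haddad, Andersen, Ruiz. So position 9.

9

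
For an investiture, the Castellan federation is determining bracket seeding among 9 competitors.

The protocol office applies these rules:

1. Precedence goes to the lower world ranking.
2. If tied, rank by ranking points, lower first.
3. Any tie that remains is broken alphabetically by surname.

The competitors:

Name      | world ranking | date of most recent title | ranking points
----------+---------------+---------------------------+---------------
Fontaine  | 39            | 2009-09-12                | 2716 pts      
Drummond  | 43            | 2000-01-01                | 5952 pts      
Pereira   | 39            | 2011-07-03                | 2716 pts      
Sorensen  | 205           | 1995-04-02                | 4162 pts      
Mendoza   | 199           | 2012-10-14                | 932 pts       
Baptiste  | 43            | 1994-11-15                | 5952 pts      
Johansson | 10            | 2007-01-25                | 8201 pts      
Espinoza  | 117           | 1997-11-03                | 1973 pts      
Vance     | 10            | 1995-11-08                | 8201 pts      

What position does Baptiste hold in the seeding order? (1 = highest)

5

By world ranking (lower first): Johansson and Vance (both 10); then Fontaine and Pereira (both 39); then Baptiste and Drummond (both 43); then Espinoza (117); then Mendoza (199); then Sorensen (205).
Johansson and Vance both have ranking points 8201 pts, so the next rule applies.
Among Johansson and Vance, alphabetically by surname: Johansson before Vance.
Fontaine and Pereira both have ranking points 2716 pts, so the next rule applies.
Among Fontaine and Pereira, alphabetically by surname: Fontaine before Pereira.
Baptiste and Drummond both have ranking points 5952 pts, so the next rule applies.
Among Baptiste and Drummond, alphabetically by surname: Baptiste before Drummond.
Order: Johansson, Vance, Fontaine, Pereira, Baptiste, Drummond, Espinoza, Mendoza, Sorensen. So position 5.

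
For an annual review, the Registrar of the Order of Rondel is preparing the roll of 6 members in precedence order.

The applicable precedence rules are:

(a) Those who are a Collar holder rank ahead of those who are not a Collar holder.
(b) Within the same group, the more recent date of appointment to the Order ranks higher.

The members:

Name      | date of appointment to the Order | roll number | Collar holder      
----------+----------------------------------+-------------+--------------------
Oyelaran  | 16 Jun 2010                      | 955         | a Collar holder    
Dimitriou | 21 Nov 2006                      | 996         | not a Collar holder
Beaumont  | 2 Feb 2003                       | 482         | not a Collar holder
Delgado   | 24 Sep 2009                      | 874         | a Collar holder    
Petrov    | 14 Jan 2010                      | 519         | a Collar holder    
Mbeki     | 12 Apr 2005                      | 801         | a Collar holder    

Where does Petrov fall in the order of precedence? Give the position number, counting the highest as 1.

By the first rule: Oyelaran, Petrov, Delgado and Mbeki (each a Collar holder); then Dimitriou and Beaumont (both not a Collar holder).
Among Oyelaran, Petrov, Delgado and Mbeki, by date of appointment to the Order (later first): Oyelaran (16 Jun 2010) before Petrov (14 Jan 2010) before Delgado (24 Sep 2009) before Mbeki (12 Apr 2005).
Among Dimitriou and Beaumont, by date of appointment to the Order (later first): Dimitriou (21 Nov 2006) before Beaumont (2 Feb 2003).
Order: Oyelaran, Petrov, Delgado, Mbeki, Dimitriou, Beaumont. So position 2.

2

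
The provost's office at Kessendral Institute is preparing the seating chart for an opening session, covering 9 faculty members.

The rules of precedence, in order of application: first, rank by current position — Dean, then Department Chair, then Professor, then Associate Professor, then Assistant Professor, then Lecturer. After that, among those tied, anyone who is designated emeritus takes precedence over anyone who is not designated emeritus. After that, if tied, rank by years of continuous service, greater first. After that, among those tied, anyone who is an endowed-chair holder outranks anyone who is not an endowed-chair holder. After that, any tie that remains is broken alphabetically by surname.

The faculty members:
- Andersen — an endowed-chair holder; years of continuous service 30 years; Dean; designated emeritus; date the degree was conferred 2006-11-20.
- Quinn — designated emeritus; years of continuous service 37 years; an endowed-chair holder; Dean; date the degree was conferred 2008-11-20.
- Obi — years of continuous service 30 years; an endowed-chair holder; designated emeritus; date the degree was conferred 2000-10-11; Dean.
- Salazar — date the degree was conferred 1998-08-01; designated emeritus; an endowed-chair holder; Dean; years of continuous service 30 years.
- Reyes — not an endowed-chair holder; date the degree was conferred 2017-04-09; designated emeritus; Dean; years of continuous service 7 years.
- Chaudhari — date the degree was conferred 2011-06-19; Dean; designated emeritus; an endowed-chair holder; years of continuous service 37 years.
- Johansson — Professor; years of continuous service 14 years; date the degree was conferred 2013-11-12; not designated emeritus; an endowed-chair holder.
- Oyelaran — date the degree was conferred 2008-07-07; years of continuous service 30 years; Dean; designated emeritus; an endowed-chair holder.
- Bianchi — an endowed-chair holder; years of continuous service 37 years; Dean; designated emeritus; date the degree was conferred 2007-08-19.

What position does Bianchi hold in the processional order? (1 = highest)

By current position: Bianchi, Chaudhari, Quinn, Andersen, Obi, Oyelaran, Salazar and Reyes (Dean); then Johansson (Professor).
Bianchi, Chaudhari, Quinn, Andersen, Obi, Oyelaran, Salazar and Reyes are each designated emeritus, so the next rule applies.
Among Bianchi, Chaudhari, Quinn, Andersen, Obi, Oyelaran, Salazar and Reyes, by years of continuous service (higher first): Bianchi, Chaudhari and Quinn (37 years) before Andersen, Obi, Oyelaran and Salazar (30 years) before Reyes (7 years).
Bianchi, Chaudhari and Quinn are each an endowed-chair holder, so the next rule applies.
Among Bianchi, Chaudhari and Quinn, alphabetically by surname: Bianchi before Chaudhari before Quinn.
Andersen, Obi, Oyelaran and Salazar are each an endowed-chair holder, so the next rule applies.
Among Andersen, Obi, Oyelaran and Salazar, alphabetically by surname: Andersen before Obi before Oyelaran before Salazar.
Order: Bianchi, Chaudhari, Quinn, Andersen, Obi, Oyelaran, Salazar, Reyes, Johansson. So position 1.

1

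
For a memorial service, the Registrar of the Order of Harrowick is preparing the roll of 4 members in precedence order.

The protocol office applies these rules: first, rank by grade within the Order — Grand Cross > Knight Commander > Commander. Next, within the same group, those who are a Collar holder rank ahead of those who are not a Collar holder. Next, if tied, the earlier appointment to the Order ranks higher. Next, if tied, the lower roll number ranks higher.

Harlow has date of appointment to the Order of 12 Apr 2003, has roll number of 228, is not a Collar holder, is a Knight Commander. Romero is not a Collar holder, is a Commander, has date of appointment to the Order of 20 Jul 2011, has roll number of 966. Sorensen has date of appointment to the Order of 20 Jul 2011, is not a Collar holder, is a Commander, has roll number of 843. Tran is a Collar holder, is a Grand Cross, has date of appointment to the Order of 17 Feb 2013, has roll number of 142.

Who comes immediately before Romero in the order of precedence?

Sorensen

By grade within the Order: Tran (Grand Cross); then Harlow (Knight Commander); then Sorensen and Romero (Commander).
Sorensen and Romero are each not a Collar holder, so the next rule applies.
Sorensen and Romero both have date of appointment to the Order 20 Jul 2011, so the next rule applies.
Among Sorensen and Romero, by roll number (lower first): Sorensen (843) before Romero (966).
Order: Tran, Harlow, Sorensen, Romero.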